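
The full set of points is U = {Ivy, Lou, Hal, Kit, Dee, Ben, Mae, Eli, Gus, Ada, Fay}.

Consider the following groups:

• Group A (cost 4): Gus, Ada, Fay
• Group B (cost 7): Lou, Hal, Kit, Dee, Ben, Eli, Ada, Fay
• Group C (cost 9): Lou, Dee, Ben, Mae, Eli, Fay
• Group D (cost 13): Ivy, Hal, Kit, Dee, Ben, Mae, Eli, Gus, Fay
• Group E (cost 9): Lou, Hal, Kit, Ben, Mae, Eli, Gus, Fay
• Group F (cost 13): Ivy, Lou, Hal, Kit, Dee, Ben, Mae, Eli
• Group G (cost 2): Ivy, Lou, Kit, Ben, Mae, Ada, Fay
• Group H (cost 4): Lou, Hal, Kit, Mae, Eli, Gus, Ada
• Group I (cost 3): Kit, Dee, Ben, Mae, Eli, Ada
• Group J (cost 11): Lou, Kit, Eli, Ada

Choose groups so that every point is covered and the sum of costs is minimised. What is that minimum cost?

9

G, H, I together cover every point (G ∪ H ∪ I = {Ivy, Lou, Hal, Kit, Dee, Ben, Mae, Eli, Gus, Ada, Fay}); total cost 2 + 4 + 3 = 9.
No covering selection has total cost below 9.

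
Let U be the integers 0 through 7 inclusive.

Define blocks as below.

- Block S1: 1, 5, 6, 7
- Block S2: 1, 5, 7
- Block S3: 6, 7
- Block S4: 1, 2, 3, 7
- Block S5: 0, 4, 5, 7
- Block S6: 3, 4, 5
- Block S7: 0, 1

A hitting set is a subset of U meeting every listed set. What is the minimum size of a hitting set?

The 3 items {1, 4, 6} hit every block.
The blocks S3, S6, S7 are pairwise disjoint, so any hitting set needs a separate item for each — at least 3. Hence 3 is optimal.

3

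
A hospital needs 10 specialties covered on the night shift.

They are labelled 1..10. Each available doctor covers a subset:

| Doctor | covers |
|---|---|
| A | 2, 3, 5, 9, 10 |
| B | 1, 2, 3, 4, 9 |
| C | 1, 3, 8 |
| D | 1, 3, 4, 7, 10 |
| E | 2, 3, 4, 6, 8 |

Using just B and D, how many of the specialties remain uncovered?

Union of B, D = {1, 2, 3, 4, 7, 9, 10}.
Not covered: 5, 6, 8 — 3 specialties.

3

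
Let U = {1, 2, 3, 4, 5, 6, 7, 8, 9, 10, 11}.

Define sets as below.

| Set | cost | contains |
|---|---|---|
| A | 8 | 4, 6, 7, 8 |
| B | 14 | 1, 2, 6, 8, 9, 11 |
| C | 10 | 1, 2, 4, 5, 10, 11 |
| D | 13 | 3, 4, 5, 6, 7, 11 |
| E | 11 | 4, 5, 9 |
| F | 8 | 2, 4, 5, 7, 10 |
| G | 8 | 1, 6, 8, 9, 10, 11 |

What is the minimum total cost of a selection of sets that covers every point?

29

D, F, G together cover every point (D ∪ F ∪ G = {1, 2, 3, 4, 5, 6, 7, 8, 9, 10, 11}); total cost 13 + 8 + 8 = 29.
No covering selection has total cost below 29.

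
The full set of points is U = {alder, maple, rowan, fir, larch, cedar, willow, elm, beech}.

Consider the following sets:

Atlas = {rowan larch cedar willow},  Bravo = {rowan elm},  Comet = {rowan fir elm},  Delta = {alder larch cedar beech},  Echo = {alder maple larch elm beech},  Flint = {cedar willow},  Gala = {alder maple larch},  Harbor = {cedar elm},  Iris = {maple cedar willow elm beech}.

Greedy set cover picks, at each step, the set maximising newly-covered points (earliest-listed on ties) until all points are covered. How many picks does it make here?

Greedy: pick Echo (covers 5 new) → pick Atlas (covers 3 new) → pick Comet (covers 1 new). Total picks: 3.

3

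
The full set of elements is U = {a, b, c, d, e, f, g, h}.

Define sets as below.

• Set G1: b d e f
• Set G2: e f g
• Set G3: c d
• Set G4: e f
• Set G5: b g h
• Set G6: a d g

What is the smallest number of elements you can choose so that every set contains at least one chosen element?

3

The 3 elements {b, d, e} hit every set.
The sets G3, G4, G5 are pairwise disjoint, so any hitting set needs a separate element for each — at least 3. Hence 3 is optimal.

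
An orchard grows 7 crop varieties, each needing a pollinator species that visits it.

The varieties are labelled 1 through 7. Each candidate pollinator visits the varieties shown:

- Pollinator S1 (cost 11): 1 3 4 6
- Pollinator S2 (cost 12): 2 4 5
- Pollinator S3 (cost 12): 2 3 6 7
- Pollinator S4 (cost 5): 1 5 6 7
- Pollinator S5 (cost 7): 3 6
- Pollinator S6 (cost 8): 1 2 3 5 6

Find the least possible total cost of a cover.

24

S2, S4, S5 together cover every variety (S2 ∪ S4 ∪ S5 = {1, 2, 3, 4, 5, 6, 7}); total cost 12 + 5 + 7 = 24.
No covering selection has total cost below 24.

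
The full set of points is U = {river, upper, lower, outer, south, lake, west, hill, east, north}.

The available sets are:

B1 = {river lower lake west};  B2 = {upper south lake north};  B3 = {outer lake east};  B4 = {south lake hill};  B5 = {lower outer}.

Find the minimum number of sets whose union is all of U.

4

B1 and B2 and B3 and B4 together: B1 ∪ B2 ∪ B3 ∪ B4 = {river, upper, lower, outer, south, lake, west, hill, east, north} — every point is covered.
Only B4 contains hill, so B4 is forced; the remaining 7 points need at least 3 more sets (each remaining set adds at most 3) — so at least 4 sets are needed, and 4 is optimal.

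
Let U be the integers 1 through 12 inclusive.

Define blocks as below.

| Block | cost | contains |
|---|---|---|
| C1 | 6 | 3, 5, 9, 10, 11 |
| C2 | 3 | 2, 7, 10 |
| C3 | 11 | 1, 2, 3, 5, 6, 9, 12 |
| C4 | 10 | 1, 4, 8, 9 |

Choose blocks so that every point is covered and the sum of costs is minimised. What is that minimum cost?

30

C1, C2, C3, C4 together cover every point (C1 ∪ C2 ∪ C3 ∪ C4 = {1, 2, 3, 4, 5, 6, 7, 8, 9, 10, 11, 12}); total cost 6 + 3 + 11 + 10 = 30.
No covering selection has total cost below 30.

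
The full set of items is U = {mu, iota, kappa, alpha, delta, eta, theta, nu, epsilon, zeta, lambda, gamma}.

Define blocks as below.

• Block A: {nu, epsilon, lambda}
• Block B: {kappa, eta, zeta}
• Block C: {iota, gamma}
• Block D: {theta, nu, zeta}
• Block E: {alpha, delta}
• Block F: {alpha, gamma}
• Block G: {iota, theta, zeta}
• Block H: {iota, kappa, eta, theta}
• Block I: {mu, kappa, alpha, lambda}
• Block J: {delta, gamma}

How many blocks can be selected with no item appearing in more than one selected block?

A, B, C, E are pairwise disjoint (A={nu,epsilon,lambda}; B={kappa,eta,zeta}; C={iota,gamma}; E={alpha,delta}).
Every remaining block overlaps one of these, and no 5 of the listed blocks are pairwise disjoint, so 4 is the maximum.

4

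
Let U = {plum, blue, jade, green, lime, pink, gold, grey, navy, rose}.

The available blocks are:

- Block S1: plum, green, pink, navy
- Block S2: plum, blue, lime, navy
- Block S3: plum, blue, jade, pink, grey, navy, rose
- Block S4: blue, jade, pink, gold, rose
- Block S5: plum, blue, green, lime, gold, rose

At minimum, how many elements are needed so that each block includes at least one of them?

2

H = {plum, blue} meets every block (each contains at least one member of H), and |H| = 2.
No single element lies in every block, so at least 2 are needed and 2 is optimal.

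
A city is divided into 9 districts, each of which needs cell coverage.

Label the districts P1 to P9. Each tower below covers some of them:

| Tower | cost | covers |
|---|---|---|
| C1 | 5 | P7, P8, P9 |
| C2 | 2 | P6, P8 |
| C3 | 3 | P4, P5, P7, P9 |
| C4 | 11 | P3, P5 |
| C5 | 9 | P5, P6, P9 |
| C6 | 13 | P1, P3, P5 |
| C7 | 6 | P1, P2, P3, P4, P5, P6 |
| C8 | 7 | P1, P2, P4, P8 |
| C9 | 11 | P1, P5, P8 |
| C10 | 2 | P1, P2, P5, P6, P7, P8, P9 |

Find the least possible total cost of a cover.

8

C7, C10 together cover every district (C7 ∪ C10 = {P1, P2, P3, P4, P5, P6, P7, P8, P9}); total cost 6 + 2 = 8.
The greedy pick C10, C3, C7 costs 11; no covering selection beats 8.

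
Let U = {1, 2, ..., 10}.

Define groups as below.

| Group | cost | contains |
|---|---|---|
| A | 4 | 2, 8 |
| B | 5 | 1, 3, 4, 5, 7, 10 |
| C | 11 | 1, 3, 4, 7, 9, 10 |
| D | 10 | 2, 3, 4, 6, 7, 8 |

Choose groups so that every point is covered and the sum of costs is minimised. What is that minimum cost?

B, C, D together cover every point (B ∪ C ∪ D = {1, 2, 3, 4, 5, 6, 7, 8, 9, 10}); total cost 5 + 11 + 10 = 26.
The greedy pick B, A, D, C costs 30; no covering selection beats 26.

26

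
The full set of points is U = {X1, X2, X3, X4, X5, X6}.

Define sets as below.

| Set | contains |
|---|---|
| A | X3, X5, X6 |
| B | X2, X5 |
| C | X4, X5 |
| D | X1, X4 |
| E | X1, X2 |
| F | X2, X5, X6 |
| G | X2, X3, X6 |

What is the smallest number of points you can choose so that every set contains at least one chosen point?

Take H = {X2, X3, X4}. Each listed set contains at least one of these, so H is a hitting set of size 3.
No choice of 2 points meets every set, so 3 is the minimum.

3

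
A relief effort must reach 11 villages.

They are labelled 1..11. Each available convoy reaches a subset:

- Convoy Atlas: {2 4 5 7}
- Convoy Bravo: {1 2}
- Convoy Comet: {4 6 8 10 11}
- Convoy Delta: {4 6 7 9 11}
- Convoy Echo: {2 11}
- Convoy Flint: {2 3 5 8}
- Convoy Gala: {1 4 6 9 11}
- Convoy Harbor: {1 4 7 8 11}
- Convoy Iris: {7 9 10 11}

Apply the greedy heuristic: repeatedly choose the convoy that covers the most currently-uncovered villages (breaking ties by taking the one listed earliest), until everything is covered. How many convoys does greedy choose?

4

Greedy: pick Comet (covers 5 new) → pick Atlas (covers 3 new) → pick Gala (covers 2 new) → pick Flint (covers 1 new). Total picks: 4.
(The true minimum cover uses only 3 convoys, so greedy is not optimal here.)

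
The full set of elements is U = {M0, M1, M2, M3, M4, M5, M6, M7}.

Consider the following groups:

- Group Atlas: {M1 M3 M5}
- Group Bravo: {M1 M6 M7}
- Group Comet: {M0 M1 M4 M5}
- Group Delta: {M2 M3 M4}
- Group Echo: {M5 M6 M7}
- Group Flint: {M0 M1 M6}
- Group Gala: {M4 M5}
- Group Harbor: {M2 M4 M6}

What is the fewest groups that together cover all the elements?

3

Bravo and Comet and Delta together: Bravo ∪ Comet ∪ Delta = {M0, M1, M2, M3, M4, M5, M6, M7} — every element is covered.
No 2 of the 8 groups cover everything (all 28 combinations miss at least one element), so 3 is optimal.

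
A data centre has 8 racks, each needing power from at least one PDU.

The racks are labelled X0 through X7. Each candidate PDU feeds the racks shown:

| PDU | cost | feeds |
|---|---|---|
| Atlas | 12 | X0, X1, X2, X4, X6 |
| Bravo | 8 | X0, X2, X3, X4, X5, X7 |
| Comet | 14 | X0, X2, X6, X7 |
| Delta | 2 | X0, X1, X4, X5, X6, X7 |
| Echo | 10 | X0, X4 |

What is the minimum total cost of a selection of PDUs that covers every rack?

Bravo, Delta together cover every rack (Bravo ∪ Delta = {X0, X1, X2, X3, X4, X5, X6, X7}); total cost 8 + 2 = 10.
No covering selection has total cost below 10.

10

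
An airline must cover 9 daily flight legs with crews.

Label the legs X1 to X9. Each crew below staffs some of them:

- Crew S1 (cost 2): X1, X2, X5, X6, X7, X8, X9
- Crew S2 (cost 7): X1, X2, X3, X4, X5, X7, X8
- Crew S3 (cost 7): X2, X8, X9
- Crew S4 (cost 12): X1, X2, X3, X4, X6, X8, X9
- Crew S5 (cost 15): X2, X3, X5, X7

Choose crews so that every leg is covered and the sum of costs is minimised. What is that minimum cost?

9

S1, S2 together cover every leg (S1 ∪ S2 = {X1, X2, X3, X4, X5, X6, X7, X8, X9}); total cost 2 + 7 = 9.
No covering selection has total cost below 9.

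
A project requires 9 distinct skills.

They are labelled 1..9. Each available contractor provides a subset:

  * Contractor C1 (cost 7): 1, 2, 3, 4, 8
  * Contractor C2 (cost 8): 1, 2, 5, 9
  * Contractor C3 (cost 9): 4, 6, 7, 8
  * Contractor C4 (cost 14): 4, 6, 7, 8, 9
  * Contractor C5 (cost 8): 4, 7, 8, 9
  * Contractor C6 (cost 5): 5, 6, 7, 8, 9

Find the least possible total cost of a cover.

C1, C6 together cover every skill (C1 ∪ C6 = {1, 2, 3, 4, 5, 6, 7, 8, 9}); total cost 7 + 5 = 12.
No covering selection has total cost below 12.

12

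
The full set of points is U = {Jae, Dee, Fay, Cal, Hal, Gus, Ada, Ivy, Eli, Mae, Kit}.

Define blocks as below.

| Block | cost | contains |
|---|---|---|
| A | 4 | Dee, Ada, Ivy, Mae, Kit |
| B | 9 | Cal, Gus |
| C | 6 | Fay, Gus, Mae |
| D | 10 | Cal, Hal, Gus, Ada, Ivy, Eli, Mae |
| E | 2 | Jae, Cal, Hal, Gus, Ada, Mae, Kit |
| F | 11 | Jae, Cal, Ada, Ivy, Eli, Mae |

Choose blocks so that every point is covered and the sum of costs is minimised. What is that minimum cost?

A, C, D, E together cover every point (A ∪ C ∪ D ∪ E = {Jae, Dee, Fay, Cal, Hal, Gus, Ada, Ivy, Eli, Mae, Kit}); total cost 4 + 6 + 10 + 2 = 22.
No covering selection has total cost below 22.

22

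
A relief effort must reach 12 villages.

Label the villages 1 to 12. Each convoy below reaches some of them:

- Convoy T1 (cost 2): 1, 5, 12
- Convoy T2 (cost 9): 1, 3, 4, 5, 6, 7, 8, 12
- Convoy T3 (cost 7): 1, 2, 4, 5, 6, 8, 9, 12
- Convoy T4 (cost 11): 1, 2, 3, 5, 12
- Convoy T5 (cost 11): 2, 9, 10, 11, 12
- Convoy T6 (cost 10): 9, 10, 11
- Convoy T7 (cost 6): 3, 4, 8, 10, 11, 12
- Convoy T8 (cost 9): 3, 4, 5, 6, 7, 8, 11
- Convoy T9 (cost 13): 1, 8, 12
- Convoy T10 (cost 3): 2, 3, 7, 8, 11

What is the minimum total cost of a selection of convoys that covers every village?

16

T3, T7, T10 together cover every village (T3 ∪ T7 ∪ T10 = {1, 2, 3, 4, 5, 6, 7, 8, 9, 10, 11, 12}); total cost 7 + 6 + 3 = 16.
The greedy pick T10, T1, T3, T7 costs 18; no covering selection beats 16.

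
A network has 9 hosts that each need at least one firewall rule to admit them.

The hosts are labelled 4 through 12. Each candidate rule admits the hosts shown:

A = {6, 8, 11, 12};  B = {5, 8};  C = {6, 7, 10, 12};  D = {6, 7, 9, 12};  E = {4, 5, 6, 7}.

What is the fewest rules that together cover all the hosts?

4

A and C and D and E together: A ∪ C ∪ D ∪ E = {4, 5, 6, 7, 8, 9, 10, 11, 12} — every host is covered.
Only D contains 9, so D is forced; the remaining 5 hosts need at least 3 more rules (each remaining rule adds at most 2) — so at least 4 rules are needed, and 4 is optimal.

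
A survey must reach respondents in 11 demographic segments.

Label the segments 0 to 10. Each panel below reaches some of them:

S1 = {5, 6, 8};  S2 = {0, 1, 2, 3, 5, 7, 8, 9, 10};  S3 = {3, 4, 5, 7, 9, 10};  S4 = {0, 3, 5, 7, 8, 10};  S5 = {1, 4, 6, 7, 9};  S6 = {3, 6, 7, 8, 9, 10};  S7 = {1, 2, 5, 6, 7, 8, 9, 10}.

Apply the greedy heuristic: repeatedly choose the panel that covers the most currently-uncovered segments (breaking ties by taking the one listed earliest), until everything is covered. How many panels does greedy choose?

Greedy: pick S2 (covers 9 new) → pick S5 (covers 2 new). Total picks: 2.

2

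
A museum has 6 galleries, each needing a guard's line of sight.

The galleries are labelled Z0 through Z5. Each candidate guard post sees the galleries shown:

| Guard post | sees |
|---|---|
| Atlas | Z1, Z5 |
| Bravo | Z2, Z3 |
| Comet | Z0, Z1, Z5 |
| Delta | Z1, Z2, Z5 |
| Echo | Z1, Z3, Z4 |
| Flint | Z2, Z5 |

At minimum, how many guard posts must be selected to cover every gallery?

3

Comet and Echo and Flint together: Comet ∪ Echo ∪ Flint = {Z0, Z1, Z2, Z3, Z4, Z5} — every gallery is covered.
Only Comet contains Z0, so Comet is forced; the remaining 3 galleries need at least 2 more guard posts (each remaining guard post adds at most 2) — so at least 3 guard posts are needed, and 3 is optimal.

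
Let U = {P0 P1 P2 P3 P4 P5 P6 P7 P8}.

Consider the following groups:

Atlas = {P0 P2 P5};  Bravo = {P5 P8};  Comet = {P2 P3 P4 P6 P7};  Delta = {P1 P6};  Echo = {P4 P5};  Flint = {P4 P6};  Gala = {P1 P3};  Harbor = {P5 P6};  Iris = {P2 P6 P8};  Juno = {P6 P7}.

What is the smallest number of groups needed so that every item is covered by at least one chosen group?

Take {Atlas, Bravo, Comet, Gala}. Their union is {P0, P1, P2, P3, P4, P5, P6, P7, P8}, which is all 9 items.
No 3 of the 10 groups cover everything (all 120 combinations miss at least one item), so 4 is optimal.

4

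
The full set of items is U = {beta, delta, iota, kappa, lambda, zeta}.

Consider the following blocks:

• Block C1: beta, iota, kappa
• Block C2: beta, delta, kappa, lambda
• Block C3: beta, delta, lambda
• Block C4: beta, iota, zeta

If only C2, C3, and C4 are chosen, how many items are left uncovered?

0

Union of C2, C3, C4 = {beta, delta, iota, kappa, lambda, zeta} — that's every item, so 0 are uncovered.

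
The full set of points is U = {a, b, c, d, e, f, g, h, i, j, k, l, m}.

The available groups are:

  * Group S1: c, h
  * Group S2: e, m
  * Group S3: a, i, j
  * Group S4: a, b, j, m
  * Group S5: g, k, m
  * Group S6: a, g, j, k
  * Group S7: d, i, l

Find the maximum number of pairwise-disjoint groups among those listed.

4

S1, S2, S6, S7 are pairwise disjoint (S1={c,h}; S2={e,m}; S6={a,g,j,k}; S7={d,i,l}).
Every remaining group overlaps one of these, and no 5 of the listed groups are pairwise disjoint, so 4 is the maximum.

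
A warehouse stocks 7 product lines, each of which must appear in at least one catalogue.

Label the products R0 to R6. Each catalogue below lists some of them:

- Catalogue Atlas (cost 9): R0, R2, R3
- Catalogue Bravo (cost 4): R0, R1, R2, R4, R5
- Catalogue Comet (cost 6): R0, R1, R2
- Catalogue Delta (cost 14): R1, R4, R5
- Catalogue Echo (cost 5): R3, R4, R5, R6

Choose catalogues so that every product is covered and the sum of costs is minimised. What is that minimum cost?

9

Bravo, Echo together cover every product (Bravo ∪ Echo = {R0, R1, R2, R3, R4, R5, R6}); total cost 4 + 5 = 9.
No covering selection has total cost below 9.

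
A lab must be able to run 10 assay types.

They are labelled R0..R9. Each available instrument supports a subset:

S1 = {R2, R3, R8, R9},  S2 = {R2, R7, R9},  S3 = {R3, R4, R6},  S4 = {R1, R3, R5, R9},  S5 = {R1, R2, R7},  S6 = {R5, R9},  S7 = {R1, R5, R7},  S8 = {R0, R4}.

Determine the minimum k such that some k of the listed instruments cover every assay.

S1 and S3 and S7 and S8 together: S1 ∪ S3 ∪ S7 ∪ S8 = {R0, R1, R2, R3, R4, R5, R6, R7, R8, R9} — every assay is covered.
Only S3 contains R6, so S3 is forced; the remaining 7 assays need at least 3 more instruments (each remaining instrument adds at most 3) — so at least 4 instruments are needed, and 4 is optimal.

4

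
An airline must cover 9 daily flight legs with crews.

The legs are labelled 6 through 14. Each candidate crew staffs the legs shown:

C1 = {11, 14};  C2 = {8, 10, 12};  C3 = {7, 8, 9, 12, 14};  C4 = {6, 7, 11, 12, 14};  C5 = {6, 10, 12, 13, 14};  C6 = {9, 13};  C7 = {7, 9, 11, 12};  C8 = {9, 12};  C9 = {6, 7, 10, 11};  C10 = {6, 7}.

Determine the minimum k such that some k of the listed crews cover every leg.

3

Take {C3, C5, C7}. Their union is {6, 7, 8, 9, 10, 11, 12, 13, 14}, which is all 9 legs.
No 2 of the 10 crews cover everything (all 45 combinations miss at least one leg), so 3 is optimal.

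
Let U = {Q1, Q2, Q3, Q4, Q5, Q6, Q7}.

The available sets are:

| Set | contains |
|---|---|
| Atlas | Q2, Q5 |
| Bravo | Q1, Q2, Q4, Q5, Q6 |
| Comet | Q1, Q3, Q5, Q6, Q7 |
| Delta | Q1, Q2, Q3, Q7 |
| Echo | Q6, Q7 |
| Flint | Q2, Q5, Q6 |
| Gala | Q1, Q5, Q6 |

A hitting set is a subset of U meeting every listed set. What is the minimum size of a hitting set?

2

Take H = {Q2, Q6}. Each listed set contains at least one of these, so H is a hitting set of size 2.
The sets Atlas, Echo are pairwise disjoint, so any hitting set needs a separate point for each — at least 2. Hence 2 is optimal.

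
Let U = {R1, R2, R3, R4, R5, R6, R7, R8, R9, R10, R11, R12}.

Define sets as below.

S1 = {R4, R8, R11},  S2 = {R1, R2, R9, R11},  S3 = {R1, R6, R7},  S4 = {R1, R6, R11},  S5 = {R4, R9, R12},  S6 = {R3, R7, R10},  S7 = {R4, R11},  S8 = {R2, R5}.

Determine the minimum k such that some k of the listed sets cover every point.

Take {S1, S3, S5, S6, S8}. Their union is {R1, R2, R3, R4, R5, R6, R7, R8, R9, R10, R11, R12}, which is all 12 points.
Only S8 contains R5, so S8 is forced; the remaining 10 points need at least 4 more sets (each remaining set adds at most 3) — so at least 5 sets are needed, and 5 is optimal.

5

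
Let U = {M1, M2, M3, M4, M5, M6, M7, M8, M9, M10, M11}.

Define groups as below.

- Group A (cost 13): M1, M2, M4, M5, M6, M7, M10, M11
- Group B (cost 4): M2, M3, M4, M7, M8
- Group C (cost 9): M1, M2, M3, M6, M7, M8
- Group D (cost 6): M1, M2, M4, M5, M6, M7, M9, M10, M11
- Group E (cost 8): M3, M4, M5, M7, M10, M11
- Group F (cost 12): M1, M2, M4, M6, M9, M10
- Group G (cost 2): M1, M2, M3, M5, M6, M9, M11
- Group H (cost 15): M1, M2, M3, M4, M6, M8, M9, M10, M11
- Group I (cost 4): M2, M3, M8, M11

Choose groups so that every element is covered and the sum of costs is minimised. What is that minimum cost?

10

D, I together cover every element (D ∪ I = {M1, M2, M3, M4, M5, M6, M7, M8, M9, M10, M11}); total cost 6 + 4 = 10.
The greedy pick G, B, D costs 12; no covering selection beats 10.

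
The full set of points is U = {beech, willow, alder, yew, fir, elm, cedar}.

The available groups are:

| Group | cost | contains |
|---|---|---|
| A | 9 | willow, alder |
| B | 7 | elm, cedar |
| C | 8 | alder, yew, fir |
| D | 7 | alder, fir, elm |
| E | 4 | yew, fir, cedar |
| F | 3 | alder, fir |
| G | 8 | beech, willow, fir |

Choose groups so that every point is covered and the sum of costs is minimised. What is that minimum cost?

19

D, E, G together cover every point (D ∪ E ∪ G = {beech, willow, alder, yew, fir, elm, cedar}); total cost 7 + 4 + 8 = 19.
The greedy pick E, F, G, B costs 22; no covering selection beats 19.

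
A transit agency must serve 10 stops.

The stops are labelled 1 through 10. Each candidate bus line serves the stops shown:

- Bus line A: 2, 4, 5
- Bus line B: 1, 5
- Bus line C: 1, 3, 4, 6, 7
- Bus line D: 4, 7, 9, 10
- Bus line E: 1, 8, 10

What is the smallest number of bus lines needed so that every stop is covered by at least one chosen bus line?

4

A and C and D and E together: A ∪ C ∪ D ∪ E = {1, 2, 3, 4, 5, 6, 7, 8, 9, 10} — every stop is covered.
Only C contains 3, so C is forced; the remaining 5 stops need at least 3 more bus lines (each remaining bus line adds at most 2) — so at least 4 bus lines are needed, and 4 is optimal.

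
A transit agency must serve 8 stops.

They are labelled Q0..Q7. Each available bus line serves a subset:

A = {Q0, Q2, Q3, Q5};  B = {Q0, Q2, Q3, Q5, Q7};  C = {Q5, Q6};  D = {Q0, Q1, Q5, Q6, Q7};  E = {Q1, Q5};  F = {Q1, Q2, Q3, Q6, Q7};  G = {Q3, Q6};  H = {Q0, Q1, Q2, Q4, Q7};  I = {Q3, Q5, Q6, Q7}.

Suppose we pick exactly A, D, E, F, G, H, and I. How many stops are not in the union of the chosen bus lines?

0

Union of A, D, E, F, G, H, I = {Q0, Q1, Q2, Q3, Q4, Q5, Q6, Q7} — that's every stop, so 0 are uncovered.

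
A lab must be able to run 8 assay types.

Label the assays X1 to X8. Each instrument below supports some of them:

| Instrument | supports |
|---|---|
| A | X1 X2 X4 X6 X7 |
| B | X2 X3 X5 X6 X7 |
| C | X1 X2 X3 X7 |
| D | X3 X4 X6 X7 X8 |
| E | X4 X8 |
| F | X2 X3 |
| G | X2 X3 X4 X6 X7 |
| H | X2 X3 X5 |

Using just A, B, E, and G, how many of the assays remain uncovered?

0

Union of A, B, E, G = {X1, X2, X3, X4, X5, X6, X7, X8} — that's every assay, so 0 are uncovered.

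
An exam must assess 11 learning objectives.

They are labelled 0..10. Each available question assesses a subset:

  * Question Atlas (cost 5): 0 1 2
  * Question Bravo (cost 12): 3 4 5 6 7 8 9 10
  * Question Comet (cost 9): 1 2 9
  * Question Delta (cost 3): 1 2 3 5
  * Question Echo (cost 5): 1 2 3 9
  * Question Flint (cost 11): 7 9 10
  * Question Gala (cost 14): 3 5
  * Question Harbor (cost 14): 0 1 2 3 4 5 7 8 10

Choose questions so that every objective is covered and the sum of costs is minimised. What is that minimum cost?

17

Atlas, Bravo together cover every objective (Atlas ∪ Bravo = {0, 1, 2, 3, 4, 5, 6, 7, 8, 9, 10}); total cost 5 + 12 = 17.
The greedy pick Delta, Bravo, Atlas costs 20; no covering selection beats 17.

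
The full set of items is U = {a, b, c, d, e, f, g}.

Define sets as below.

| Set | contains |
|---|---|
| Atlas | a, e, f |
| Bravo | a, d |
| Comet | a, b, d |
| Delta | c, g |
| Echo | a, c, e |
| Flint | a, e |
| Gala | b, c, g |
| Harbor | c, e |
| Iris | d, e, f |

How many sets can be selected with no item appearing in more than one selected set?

Bravo, Harbor are pairwise disjoint (Bravo={a,d}; Harbor={c,e}).
Every remaining set overlaps one of these, and no 3 of the listed sets are pairwise disjoint, so 2 is the maximum.

2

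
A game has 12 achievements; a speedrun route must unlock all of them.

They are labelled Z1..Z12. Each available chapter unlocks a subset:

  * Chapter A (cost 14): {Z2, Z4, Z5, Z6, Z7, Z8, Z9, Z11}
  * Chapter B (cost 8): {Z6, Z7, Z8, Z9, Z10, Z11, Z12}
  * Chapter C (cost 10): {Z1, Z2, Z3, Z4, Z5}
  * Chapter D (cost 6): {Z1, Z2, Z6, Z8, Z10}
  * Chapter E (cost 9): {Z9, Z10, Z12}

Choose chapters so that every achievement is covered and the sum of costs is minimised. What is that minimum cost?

18

B, C together cover every achievement (B ∪ C = {Z1, Z2, Z3, Z4, Z5, Z6, Z7, Z8, Z9, Z10, Z11, Z12}); total cost 8 + 10 = 18.
No covering selection has total cost below 18.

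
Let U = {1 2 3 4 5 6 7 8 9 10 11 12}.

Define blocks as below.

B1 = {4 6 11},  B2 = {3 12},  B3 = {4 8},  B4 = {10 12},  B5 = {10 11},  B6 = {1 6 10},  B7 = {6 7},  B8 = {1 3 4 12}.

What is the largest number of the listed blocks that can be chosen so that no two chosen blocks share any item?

B2, B3, B5, B7 are pairwise disjoint (B2={3,12}; B3={4,8}; B5={10,11}; B7={6,7}).
Every remaining block overlaps one of these, and no 5 of the listed blocks are pairwise disjoint, so 4 is the maximum.

4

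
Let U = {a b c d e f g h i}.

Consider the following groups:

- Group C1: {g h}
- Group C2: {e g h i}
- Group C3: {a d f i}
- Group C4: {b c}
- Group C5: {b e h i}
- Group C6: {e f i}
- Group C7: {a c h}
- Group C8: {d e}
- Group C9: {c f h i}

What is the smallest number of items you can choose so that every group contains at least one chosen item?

4

The 4 items {b, e, f, h} hit every group.
No choice of 3 items meets every group, so 4 is the minimum.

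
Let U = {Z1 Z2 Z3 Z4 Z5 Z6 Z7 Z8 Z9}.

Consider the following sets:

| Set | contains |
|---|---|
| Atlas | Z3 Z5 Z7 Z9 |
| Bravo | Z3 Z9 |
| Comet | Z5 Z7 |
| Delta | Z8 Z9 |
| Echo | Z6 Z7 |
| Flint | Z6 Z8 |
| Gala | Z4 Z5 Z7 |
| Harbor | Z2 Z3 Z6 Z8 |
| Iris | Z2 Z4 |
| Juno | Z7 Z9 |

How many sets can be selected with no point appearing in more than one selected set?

Bravo, Comet, Flint, Iris are pairwise disjoint (Bravo={Z3,Z9}; Comet={Z5,Z7}; Flint={Z6,Z8}; Iris={Z2,Z4}).
Every remaining set overlaps one of these, and no 5 of the listed sets are pairwise disjoint, so 4 is the maximum.

4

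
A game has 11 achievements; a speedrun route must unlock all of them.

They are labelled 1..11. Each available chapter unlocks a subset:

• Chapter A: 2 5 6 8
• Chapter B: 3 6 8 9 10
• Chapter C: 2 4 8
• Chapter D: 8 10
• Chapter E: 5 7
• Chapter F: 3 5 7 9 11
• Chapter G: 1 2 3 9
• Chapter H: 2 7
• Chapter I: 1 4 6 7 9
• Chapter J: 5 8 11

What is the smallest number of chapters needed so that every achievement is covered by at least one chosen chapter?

B and C and F and I together: B ∪ C ∪ F ∪ I = {1, 2, 3, 4, 5, 6, 7, 8, 9, 10, 11} — every achievement is covered.
No 3 of the 10 chapters cover everything (all 120 combinations miss at least one achievement), so 4 is optimal.

4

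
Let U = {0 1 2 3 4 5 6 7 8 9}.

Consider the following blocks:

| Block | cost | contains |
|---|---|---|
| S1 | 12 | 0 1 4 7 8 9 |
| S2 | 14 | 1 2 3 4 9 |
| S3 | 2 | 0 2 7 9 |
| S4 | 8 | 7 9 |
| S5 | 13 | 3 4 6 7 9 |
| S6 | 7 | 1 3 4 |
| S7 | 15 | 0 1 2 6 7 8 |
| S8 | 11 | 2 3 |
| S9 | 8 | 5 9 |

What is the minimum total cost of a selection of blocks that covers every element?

S6, S7, S9 together cover every element (S6 ∪ S7 ∪ S9 = {0, 1, 2, 3, 4, 5, 6, 7, 8, 9}); total cost 7 + 15 + 8 = 30.
The greedy pick S3, S6, S7, S9 costs 32; no covering selection beats 30.

30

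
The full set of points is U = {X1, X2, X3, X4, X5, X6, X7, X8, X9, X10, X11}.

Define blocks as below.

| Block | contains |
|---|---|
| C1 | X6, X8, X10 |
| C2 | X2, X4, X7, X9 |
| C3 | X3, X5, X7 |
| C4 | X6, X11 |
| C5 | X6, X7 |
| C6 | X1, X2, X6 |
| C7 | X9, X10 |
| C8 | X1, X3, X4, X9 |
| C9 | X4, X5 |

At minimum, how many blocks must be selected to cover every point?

5

C1 and C2 and C3 and C4 and C8 together: C1 ∪ C2 ∪ C3 ∪ C4 ∪ C8 = {X1, X2, X3, X4, X5, X6, X7, X8, X9, X10, X11} — every point is covered.
No 4 of the 9 blocks cover everything (all 126 combinations miss at least one point), so 5 is optimal.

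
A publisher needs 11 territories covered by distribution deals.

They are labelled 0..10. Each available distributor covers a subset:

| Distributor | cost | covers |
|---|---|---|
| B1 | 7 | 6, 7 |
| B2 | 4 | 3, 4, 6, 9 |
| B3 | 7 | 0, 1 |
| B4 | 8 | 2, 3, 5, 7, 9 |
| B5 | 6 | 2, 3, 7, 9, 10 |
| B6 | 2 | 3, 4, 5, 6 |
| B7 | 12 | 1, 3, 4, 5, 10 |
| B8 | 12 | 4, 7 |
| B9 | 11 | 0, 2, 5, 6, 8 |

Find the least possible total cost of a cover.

26

B3, B5, B6, B9 together cover every territory (B3 ∪ B5 ∪ B6 ∪ B9 = {0, 1, 2, 3, 4, 5, 6, 7, 8, 9, 10}); total cost 7 + 6 + 2 + 11 = 26.
No covering selection has total cost below 26.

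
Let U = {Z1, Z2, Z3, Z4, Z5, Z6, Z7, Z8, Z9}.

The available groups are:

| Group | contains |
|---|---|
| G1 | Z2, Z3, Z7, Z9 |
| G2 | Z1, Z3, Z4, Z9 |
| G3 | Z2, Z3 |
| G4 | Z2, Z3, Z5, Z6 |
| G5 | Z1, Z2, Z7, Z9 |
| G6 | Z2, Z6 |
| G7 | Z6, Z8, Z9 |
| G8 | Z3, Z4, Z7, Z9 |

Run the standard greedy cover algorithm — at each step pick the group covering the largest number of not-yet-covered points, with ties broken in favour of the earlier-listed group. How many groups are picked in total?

4

Greedy: pick G1 (covers 4 new) → pick G2 (covers 2 new) → pick G4 (covers 2 new) → pick G7 (covers 1 new). Total picks: 4.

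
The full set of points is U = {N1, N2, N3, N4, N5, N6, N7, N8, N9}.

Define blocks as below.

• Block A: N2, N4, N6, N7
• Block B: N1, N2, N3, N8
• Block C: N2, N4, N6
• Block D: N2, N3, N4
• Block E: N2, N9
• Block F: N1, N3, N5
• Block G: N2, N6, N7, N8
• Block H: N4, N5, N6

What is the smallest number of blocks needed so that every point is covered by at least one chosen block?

D, E, F, and G cover everything between them: the union {N1, N2, N3, N4, N5, N6, N7, N8, N9} is all of U.
Only E contains N9, so E is forced; the remaining 7 points need at least 3 more blocks (each remaining block adds at most 3) — so at least 4 blocks are needed, and 4 is optimal.

4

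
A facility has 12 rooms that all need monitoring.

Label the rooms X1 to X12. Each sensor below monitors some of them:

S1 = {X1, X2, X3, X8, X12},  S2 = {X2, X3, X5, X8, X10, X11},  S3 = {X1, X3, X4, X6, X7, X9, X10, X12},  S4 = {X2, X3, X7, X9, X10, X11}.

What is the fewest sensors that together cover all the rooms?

2

Take {S2, S3}. Their union is {X1, X2, X3, X4, X5, X6, X7, X8, X9, X10, X11, X12}, which is all 12 rooms.
No single sensor has all 12 rooms (the largest, S3, has 8), so 2 is optimal.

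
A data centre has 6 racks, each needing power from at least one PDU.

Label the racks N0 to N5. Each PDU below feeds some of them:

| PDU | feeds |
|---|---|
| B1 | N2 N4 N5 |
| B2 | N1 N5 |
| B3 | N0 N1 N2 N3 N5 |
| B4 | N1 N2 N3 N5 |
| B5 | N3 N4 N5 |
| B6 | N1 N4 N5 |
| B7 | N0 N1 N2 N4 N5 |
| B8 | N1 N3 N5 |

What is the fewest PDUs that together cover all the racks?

B5 and B7 together: B5 ∪ B7 = {N0, N1, N2, N3, N4, N5} — every rack is covered.
No single PDU has all 6 racks (the largest, B3, has 5), so 2 is optimal.

2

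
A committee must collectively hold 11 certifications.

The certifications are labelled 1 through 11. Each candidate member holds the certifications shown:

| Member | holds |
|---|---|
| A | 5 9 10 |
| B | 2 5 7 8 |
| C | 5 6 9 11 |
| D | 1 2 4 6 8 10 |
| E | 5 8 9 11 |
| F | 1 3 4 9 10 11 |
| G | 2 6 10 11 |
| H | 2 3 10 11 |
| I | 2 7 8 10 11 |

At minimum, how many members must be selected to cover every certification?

Take {B, D, F}. Their union is {1, 2, 3, 4, 5, 6, 7, 8, 9, 10, 11}, which is all 11 certifications.
No 2 of the 9 members cover everything (all 36 combinations miss at least one certification), so 3 is optimal.

3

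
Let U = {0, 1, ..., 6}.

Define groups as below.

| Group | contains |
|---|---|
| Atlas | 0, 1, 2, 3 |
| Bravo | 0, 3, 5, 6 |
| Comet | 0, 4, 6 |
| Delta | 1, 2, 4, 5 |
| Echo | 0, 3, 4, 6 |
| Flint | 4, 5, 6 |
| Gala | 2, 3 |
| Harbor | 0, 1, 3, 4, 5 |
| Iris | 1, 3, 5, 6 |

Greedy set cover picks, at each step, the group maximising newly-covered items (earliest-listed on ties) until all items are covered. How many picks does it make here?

Greedy: pick Harbor (covers 5 new) → pick Atlas (covers 1 new) → pick Bravo (covers 1 new). Total picks: 3.
(The true minimum cover uses only 2 groups, so greedy is not optimal here.)

3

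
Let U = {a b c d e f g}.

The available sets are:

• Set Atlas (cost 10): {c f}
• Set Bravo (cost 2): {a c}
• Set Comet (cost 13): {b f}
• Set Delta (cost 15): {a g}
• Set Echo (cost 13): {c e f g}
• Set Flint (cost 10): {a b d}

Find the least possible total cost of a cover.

Echo, Flint together cover every point (Echo ∪ Flint = {a, b, c, d, e, f, g}); total cost 13 + 10 = 23.
The greedy pick Bravo, Echo, Flint costs 25; no covering selection beats 23.

23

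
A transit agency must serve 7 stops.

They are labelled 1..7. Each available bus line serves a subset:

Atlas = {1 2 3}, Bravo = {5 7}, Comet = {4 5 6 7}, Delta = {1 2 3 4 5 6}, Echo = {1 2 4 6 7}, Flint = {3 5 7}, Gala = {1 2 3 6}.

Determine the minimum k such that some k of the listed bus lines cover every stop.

Take {Comet, Delta}. Their union is {1, 2, 3, 4, 5, 6, 7}, which is all 7 stops.
No single bus line has all 7 stops (the largest, Delta, has 6), so 2 is optimal.

2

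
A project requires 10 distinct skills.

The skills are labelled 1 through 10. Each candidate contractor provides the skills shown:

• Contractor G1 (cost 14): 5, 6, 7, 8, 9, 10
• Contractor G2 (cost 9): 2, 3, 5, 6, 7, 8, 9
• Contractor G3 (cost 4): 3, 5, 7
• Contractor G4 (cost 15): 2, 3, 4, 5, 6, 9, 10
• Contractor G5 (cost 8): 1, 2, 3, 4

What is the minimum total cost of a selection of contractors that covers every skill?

22

G1, G5 together cover every skill (G1 ∪ G5 = {1, 2, 3, 4, 5, 6, 7, 8, 9, 10}); total cost 14 + 8 = 22.
The greedy pick G2, G5, G1 costs 31; no covering selection beats 22.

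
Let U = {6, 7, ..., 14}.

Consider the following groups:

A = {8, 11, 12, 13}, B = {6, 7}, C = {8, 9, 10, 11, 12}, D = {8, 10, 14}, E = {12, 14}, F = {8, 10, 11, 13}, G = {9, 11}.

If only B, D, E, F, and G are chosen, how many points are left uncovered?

0

Union of B, D, E, F, G = {6, 7, 8, 9, 10, 11, 12, 13, 14} — that's every point, so 0 are uncovered.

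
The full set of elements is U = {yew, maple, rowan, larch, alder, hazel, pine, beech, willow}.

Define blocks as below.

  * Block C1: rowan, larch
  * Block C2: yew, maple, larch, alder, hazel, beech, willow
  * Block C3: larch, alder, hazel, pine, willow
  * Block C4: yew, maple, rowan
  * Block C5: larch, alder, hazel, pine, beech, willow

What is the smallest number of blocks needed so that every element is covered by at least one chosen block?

C4 and C5 together: C4 ∪ C5 = {yew, maple, rowan, larch, alder, hazel, pine, beech, willow} — every element is covered.
No single block has all 9 elements (the largest, C2, has 7), so 2 is optimal.

2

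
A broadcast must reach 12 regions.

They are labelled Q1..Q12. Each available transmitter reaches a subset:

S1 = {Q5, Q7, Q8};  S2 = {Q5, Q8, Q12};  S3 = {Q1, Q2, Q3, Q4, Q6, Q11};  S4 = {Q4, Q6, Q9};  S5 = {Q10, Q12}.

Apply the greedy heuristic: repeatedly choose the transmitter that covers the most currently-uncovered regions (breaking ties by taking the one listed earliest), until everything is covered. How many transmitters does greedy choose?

4

Greedy: pick S3 (covers 6 new) → pick S1 (covers 3 new) → pick S5 (covers 2 new) → pick S4 (covers 1 new). Total picks: 4.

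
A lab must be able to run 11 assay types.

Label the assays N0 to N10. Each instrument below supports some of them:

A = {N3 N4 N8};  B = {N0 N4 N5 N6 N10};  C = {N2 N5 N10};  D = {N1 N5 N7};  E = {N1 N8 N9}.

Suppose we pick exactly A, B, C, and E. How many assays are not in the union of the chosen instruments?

Union of A, B, C, E = {N0, N1, N2, N3, N4, N5, N6, N8, N9, N10}.
Not covered: N7 — 1 assay.

1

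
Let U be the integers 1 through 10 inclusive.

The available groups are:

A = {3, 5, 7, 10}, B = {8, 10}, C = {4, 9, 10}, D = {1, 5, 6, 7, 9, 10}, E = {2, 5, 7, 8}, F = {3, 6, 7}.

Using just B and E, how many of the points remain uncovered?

5

Union of B, E = {2, 5, 7, 8, 10}.
Not covered: 1, 3, 4, 6, 9 — 5 points.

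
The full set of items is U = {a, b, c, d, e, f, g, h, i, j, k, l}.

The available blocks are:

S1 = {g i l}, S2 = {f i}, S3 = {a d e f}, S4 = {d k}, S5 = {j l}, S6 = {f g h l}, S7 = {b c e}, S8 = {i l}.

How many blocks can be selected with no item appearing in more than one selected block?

S2, S4, S5, S7 are pairwise disjoint (S2={f,i}; S4={d,k}; S5={j,l}; S7={b,c,e}).
Every remaining block overlaps one of these, and no 5 of the listed blocks are pairwise disjoint, so 4 is the maximum.

4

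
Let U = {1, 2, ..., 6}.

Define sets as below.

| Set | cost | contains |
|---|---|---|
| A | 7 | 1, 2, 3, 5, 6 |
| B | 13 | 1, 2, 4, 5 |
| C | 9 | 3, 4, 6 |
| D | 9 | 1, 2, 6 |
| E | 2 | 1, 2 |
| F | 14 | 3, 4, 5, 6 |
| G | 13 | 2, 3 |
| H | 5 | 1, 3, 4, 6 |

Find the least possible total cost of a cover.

A, H together cover every item (A ∪ H = {1, 2, 3, 4, 5, 6}); total cost 7 + 5 = 12.
The greedy pick E, H, A costs 14; no covering selection beats 12.

12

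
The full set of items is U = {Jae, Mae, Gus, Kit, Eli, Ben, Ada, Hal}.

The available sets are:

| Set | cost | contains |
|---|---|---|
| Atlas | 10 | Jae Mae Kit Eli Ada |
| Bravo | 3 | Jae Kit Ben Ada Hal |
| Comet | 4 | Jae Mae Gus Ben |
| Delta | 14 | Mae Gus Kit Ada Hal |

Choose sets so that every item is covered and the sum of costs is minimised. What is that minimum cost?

17

Atlas, Bravo, Comet together cover every item (Atlas ∪ Bravo ∪ Comet = {Jae, Mae, Gus, Kit, Eli, Ben, Ada, Hal}); total cost 10 + 3 + 4 = 17.
No covering selection has total cost below 17.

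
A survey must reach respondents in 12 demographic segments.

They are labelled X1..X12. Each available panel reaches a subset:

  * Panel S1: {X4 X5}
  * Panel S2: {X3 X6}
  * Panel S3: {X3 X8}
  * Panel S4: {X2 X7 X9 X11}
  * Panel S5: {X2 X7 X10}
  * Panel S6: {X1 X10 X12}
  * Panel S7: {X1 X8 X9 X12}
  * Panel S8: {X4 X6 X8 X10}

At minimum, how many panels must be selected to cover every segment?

Take {S1, S2, S4, S6, S7}. Their union is {X1, X2, X3, X4, X5, X6, X7, X8, X9, X10, X11, X12}, which is all 12 segments.
No 4 of the 8 panels cover everything (all 70 combinations miss at least one segment), so 5 is optimal.

5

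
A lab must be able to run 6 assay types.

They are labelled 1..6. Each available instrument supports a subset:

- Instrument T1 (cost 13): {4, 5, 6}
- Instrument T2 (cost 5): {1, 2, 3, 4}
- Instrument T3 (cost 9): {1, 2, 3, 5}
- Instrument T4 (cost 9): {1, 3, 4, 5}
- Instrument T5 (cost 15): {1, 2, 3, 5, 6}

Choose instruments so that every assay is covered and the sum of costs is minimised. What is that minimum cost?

18

T1, T2 together cover every assay (T1 ∪ T2 = {1, 2, 3, 4, 5, 6}); total cost 13 + 5 = 18.
No covering selection has total cost below 18.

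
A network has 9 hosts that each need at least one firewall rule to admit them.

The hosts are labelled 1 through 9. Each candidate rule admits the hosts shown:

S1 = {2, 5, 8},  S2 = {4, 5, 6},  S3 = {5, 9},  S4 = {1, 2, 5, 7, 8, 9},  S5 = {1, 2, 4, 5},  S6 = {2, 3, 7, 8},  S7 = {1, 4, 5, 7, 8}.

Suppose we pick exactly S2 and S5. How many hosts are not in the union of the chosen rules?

4

Union of S2, S5 = {1, 2, 4, 5, 6}.
Not covered: 3, 7, 8, 9 — 4 hosts.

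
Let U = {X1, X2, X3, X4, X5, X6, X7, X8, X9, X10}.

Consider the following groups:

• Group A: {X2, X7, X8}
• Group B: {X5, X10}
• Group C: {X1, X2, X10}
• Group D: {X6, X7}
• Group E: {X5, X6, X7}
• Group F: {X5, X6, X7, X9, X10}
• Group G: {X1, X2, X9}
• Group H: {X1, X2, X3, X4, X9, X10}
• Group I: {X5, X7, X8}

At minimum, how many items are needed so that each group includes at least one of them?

Take T = {X7, X9, X10}. Each listed group contains at least one of these, so T is a hitting set of size 3.
The groups B, D, G are pairwise disjoint, so any hitting set needs a separate item for each — at least 3. Hence 3 is optimal.

3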